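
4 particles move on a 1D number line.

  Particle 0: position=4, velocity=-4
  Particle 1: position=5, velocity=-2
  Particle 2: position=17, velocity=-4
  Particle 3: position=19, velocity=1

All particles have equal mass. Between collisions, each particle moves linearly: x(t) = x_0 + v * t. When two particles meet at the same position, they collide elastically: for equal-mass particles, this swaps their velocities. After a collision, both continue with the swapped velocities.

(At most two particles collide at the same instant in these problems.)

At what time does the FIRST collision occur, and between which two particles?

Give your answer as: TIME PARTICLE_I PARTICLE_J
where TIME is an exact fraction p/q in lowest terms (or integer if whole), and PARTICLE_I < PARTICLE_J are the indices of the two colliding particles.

Answer: 6 1 2

Derivation:
Pair (0,1): pos 4,5 vel -4,-2 -> not approaching (rel speed -2 <= 0)
Pair (1,2): pos 5,17 vel -2,-4 -> gap=12, closing at 2/unit, collide at t=6
Pair (2,3): pos 17,19 vel -4,1 -> not approaching (rel speed -5 <= 0)
Earliest collision: t=6 between 1 and 2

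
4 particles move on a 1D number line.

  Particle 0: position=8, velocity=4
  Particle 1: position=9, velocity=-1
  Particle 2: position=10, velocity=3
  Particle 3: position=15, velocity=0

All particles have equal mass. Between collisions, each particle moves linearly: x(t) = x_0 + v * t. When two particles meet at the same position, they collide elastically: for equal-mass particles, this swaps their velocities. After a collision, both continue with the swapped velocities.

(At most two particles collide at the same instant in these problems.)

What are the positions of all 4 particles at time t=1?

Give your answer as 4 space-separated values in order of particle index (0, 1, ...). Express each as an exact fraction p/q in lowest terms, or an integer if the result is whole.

Collision at t=1/5: particles 0 and 1 swap velocities; positions: p0=44/5 p1=44/5 p2=53/5 p3=15; velocities now: v0=-1 v1=4 v2=3 v3=0
Advance to t=1 (no further collisions before then); velocities: v0=-1 v1=4 v2=3 v3=0; positions = 8 12 13 15

Answer: 8 12 13 15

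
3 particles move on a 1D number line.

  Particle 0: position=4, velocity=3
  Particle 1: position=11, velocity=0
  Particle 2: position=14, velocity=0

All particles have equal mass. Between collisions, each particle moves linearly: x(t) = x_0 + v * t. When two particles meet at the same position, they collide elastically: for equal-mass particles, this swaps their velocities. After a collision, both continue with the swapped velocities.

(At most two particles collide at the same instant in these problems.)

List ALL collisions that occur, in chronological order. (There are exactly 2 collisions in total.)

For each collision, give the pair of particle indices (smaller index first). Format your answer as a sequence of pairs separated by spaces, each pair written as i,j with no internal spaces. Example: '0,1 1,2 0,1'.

Collision at t=7/3: particles 0 and 1 swap velocities; positions: p0=11 p1=11 p2=14; velocities now: v0=0 v1=3 v2=0
Collision at t=10/3: particles 1 and 2 swap velocities; positions: p0=11 p1=14 p2=14; velocities now: v0=0 v1=0 v2=3

Answer: 0,1 1,2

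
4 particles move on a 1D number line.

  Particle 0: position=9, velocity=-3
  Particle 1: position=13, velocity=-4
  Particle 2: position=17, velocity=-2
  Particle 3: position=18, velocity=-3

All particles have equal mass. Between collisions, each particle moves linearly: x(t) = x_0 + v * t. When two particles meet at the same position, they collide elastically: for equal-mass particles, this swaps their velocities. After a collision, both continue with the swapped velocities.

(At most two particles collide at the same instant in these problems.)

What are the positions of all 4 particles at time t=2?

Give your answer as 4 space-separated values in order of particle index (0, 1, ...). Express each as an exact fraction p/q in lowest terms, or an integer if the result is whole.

Answer: 3 5 12 13

Derivation:
Collision at t=1: particles 2 and 3 swap velocities; positions: p0=6 p1=9 p2=15 p3=15; velocities now: v0=-3 v1=-4 v2=-3 v3=-2
Advance to t=2 (no further collisions before then); velocities: v0=-3 v1=-4 v2=-3 v3=-2; positions = 3 5 12 13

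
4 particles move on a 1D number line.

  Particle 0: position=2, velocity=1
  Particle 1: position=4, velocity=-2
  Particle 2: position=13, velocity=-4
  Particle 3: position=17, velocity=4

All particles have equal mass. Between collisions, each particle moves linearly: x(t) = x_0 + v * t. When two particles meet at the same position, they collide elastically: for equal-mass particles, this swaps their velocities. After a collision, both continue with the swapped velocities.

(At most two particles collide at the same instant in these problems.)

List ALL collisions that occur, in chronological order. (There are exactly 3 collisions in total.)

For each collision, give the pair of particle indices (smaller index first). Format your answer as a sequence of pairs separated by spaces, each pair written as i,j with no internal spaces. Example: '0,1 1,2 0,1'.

Answer: 0,1 1,2 0,1

Derivation:
Collision at t=2/3: particles 0 and 1 swap velocities; positions: p0=8/3 p1=8/3 p2=31/3 p3=59/3; velocities now: v0=-2 v1=1 v2=-4 v3=4
Collision at t=11/5: particles 1 and 2 swap velocities; positions: p0=-2/5 p1=21/5 p2=21/5 p3=129/5; velocities now: v0=-2 v1=-4 v2=1 v3=4
Collision at t=9/2: particles 0 and 1 swap velocities; positions: p0=-5 p1=-5 p2=13/2 p3=35; velocities now: v0=-4 v1=-2 v2=1 v3=4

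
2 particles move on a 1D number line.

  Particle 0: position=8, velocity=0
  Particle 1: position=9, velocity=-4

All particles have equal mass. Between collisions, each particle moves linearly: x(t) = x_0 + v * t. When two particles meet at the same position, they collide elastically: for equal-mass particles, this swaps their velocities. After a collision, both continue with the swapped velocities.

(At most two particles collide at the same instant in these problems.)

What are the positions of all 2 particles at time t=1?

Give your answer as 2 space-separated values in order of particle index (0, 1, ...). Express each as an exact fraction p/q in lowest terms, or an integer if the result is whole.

Answer: 5 8

Derivation:
Collision at t=1/4: particles 0 and 1 swap velocities; positions: p0=8 p1=8; velocities now: v0=-4 v1=0
Advance to t=1 (no further collisions before then); velocities: v0=-4 v1=0; positions = 5 8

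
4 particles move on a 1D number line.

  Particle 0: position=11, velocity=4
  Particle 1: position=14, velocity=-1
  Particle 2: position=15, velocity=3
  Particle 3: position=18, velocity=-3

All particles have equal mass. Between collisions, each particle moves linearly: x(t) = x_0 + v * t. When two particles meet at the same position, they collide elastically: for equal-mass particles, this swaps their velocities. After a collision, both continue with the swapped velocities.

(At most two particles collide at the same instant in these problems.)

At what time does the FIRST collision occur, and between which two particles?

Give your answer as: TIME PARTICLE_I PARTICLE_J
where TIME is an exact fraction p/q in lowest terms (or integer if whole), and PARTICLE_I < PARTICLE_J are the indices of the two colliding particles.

Pair (0,1): pos 11,14 vel 4,-1 -> gap=3, closing at 5/unit, collide at t=3/5
Pair (1,2): pos 14,15 vel -1,3 -> not approaching (rel speed -4 <= 0)
Pair (2,3): pos 15,18 vel 3,-3 -> gap=3, closing at 6/unit, collide at t=1/2
Earliest collision: t=1/2 between 2 and 3

Answer: 1/2 2 3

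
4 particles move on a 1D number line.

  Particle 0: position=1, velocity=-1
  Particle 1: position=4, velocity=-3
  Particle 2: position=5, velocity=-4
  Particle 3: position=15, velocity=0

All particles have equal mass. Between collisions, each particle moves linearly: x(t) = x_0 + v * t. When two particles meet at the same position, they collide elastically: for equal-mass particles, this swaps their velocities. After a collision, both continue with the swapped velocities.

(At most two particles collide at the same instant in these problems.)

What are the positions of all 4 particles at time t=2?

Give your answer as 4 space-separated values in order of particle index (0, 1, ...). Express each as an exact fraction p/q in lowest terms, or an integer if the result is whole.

Answer: -3 -2 -1 15

Derivation:
Collision at t=1: particles 1 and 2 swap velocities; positions: p0=0 p1=1 p2=1 p3=15; velocities now: v0=-1 v1=-4 v2=-3 v3=0
Collision at t=4/3: particles 0 and 1 swap velocities; positions: p0=-1/3 p1=-1/3 p2=0 p3=15; velocities now: v0=-4 v1=-1 v2=-3 v3=0
Collision at t=3/2: particles 1 and 2 swap velocities; positions: p0=-1 p1=-1/2 p2=-1/2 p3=15; velocities now: v0=-4 v1=-3 v2=-1 v3=0
Advance to t=2 (no further collisions before then); velocities: v0=-4 v1=-3 v2=-1 v3=0; positions = -3 -2 -1 15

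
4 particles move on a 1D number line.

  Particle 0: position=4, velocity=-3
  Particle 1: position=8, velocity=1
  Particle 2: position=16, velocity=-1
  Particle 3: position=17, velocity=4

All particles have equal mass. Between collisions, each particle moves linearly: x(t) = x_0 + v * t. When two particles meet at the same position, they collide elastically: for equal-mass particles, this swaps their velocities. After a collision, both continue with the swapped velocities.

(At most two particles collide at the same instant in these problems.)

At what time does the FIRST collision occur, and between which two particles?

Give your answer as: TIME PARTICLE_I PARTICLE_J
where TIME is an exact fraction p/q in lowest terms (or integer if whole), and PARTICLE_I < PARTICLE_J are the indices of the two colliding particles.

Pair (0,1): pos 4,8 vel -3,1 -> not approaching (rel speed -4 <= 0)
Pair (1,2): pos 8,16 vel 1,-1 -> gap=8, closing at 2/unit, collide at t=4
Pair (2,3): pos 16,17 vel -1,4 -> not approaching (rel speed -5 <= 0)
Earliest collision: t=4 between 1 and 2

Answer: 4 1 2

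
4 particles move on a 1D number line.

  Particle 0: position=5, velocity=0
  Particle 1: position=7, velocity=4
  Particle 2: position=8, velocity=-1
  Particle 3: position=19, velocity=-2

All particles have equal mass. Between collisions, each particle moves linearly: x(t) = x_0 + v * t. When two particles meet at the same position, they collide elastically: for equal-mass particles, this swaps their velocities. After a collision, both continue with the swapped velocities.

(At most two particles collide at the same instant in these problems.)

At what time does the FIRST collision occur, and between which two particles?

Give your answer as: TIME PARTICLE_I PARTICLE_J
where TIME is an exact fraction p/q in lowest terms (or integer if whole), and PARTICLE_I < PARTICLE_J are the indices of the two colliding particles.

Pair (0,1): pos 5,7 vel 0,4 -> not approaching (rel speed -4 <= 0)
Pair (1,2): pos 7,8 vel 4,-1 -> gap=1, closing at 5/unit, collide at t=1/5
Pair (2,3): pos 8,19 vel -1,-2 -> gap=11, closing at 1/unit, collide at t=11
Earliest collision: t=1/5 between 1 and 2

Answer: 1/5 1 2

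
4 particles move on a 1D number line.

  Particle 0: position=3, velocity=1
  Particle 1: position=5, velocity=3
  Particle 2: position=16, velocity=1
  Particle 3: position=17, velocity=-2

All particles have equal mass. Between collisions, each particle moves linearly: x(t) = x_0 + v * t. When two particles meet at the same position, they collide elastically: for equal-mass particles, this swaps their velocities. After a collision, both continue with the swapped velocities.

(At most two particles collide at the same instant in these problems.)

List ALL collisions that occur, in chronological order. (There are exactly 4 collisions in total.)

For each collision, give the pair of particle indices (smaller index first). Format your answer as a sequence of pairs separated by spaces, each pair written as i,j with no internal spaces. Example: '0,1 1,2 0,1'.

Answer: 2,3 1,2 0,1 2,3

Derivation:
Collision at t=1/3: particles 2 and 3 swap velocities; positions: p0=10/3 p1=6 p2=49/3 p3=49/3; velocities now: v0=1 v1=3 v2=-2 v3=1
Collision at t=12/5: particles 1 and 2 swap velocities; positions: p0=27/5 p1=61/5 p2=61/5 p3=92/5; velocities now: v0=1 v1=-2 v2=3 v3=1
Collision at t=14/3: particles 0 and 1 swap velocities; positions: p0=23/3 p1=23/3 p2=19 p3=62/3; velocities now: v0=-2 v1=1 v2=3 v3=1
Collision at t=11/2: particles 2 and 3 swap velocities; positions: p0=6 p1=17/2 p2=43/2 p3=43/2; velocities now: v0=-2 v1=1 v2=1 v3=3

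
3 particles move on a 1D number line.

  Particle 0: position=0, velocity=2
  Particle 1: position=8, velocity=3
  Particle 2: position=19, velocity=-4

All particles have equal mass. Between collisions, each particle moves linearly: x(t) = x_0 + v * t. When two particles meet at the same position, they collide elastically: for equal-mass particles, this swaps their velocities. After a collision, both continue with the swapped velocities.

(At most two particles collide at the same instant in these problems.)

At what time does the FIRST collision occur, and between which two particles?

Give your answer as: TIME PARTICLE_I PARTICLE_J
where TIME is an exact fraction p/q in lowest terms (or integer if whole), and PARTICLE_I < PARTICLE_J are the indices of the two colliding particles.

Pair (0,1): pos 0,8 vel 2,3 -> not approaching (rel speed -1 <= 0)
Pair (1,2): pos 8,19 vel 3,-4 -> gap=11, closing at 7/unit, collide at t=11/7
Earliest collision: t=11/7 between 1 and 2

Answer: 11/7 1 2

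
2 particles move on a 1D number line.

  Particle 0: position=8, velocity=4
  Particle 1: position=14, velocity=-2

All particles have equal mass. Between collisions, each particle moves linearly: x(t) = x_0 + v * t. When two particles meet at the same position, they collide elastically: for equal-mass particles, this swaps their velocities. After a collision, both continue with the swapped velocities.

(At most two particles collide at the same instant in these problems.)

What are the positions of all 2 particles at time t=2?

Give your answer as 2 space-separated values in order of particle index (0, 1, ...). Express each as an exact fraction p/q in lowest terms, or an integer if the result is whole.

Answer: 10 16

Derivation:
Collision at t=1: particles 0 and 1 swap velocities; positions: p0=12 p1=12; velocities now: v0=-2 v1=4
Advance to t=2 (no further collisions before then); velocities: v0=-2 v1=4; positions = 10 16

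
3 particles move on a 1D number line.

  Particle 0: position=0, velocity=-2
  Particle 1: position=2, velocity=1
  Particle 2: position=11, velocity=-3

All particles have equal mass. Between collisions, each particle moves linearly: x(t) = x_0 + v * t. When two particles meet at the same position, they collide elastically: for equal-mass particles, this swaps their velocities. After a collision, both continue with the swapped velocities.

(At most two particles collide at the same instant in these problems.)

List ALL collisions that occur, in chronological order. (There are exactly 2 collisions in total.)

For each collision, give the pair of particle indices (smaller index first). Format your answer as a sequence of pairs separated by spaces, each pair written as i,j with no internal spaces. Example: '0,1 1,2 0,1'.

Answer: 1,2 0,1

Derivation:
Collision at t=9/4: particles 1 and 2 swap velocities; positions: p0=-9/2 p1=17/4 p2=17/4; velocities now: v0=-2 v1=-3 v2=1
Collision at t=11: particles 0 and 1 swap velocities; positions: p0=-22 p1=-22 p2=13; velocities now: v0=-3 v1=-2 v2=1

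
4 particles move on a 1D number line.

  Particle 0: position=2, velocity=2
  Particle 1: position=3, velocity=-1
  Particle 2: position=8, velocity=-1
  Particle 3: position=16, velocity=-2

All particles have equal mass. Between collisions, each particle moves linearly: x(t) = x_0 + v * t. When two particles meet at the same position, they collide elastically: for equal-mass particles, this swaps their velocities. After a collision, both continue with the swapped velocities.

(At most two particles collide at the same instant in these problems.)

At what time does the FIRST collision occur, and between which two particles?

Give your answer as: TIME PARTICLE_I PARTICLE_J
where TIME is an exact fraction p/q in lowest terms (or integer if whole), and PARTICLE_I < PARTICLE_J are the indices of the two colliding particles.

Pair (0,1): pos 2,3 vel 2,-1 -> gap=1, closing at 3/unit, collide at t=1/3
Pair (1,2): pos 3,8 vel -1,-1 -> not approaching (rel speed 0 <= 0)
Pair (2,3): pos 8,16 vel -1,-2 -> gap=8, closing at 1/unit, collide at t=8
Earliest collision: t=1/3 between 0 and 1

Answer: 1/3 0 1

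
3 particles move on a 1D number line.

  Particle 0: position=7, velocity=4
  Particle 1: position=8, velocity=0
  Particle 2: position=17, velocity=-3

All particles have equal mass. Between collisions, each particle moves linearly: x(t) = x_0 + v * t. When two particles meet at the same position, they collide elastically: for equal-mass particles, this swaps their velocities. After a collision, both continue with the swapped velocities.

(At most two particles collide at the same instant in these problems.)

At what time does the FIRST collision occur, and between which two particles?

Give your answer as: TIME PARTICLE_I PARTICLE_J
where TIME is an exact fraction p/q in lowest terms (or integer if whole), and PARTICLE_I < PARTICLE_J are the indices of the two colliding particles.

Pair (0,1): pos 7,8 vel 4,0 -> gap=1, closing at 4/unit, collide at t=1/4
Pair (1,2): pos 8,17 vel 0,-3 -> gap=9, closing at 3/unit, collide at t=3
Earliest collision: t=1/4 between 0 and 1

Answer: 1/4 0 1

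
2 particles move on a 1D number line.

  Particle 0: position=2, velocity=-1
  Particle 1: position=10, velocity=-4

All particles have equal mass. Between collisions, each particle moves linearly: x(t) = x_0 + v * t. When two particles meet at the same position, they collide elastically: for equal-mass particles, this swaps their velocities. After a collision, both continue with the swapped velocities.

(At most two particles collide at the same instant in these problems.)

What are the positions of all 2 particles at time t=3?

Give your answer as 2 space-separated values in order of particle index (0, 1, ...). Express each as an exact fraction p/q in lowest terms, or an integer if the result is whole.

Answer: -2 -1

Derivation:
Collision at t=8/3: particles 0 and 1 swap velocities; positions: p0=-2/3 p1=-2/3; velocities now: v0=-4 v1=-1
Advance to t=3 (no further collisions before then); velocities: v0=-4 v1=-1; positions = -2 -1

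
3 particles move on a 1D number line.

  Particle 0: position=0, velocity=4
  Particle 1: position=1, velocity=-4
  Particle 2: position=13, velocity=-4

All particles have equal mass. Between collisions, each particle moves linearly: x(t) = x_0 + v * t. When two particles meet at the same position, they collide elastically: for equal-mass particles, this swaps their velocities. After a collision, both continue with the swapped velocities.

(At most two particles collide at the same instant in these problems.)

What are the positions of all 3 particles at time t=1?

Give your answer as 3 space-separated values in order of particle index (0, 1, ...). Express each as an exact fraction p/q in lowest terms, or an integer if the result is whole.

Collision at t=1/8: particles 0 and 1 swap velocities; positions: p0=1/2 p1=1/2 p2=25/2; velocities now: v0=-4 v1=4 v2=-4
Advance to t=1 (no further collisions before then); velocities: v0=-4 v1=4 v2=-4; positions = -3 4 9

Answer: -3 4 9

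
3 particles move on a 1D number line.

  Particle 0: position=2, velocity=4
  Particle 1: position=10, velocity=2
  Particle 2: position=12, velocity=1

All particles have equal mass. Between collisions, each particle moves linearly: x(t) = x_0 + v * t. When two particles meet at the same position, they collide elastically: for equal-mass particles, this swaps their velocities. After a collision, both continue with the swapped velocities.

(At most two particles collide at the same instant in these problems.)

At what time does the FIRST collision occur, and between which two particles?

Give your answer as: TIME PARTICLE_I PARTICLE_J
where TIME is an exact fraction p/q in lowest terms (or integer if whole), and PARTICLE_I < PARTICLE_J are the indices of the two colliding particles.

Pair (0,1): pos 2,10 vel 4,2 -> gap=8, closing at 2/unit, collide at t=4
Pair (1,2): pos 10,12 vel 2,1 -> gap=2, closing at 1/unit, collide at t=2
Earliest collision: t=2 between 1 and 2

Answer: 2 1 2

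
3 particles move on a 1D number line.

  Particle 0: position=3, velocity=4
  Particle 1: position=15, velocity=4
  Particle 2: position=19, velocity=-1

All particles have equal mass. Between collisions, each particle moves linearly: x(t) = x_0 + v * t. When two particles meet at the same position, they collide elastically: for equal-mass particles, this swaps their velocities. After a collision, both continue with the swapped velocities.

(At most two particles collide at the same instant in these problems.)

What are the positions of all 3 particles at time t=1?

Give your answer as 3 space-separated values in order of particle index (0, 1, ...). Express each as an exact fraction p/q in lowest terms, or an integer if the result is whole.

Collision at t=4/5: particles 1 and 2 swap velocities; positions: p0=31/5 p1=91/5 p2=91/5; velocities now: v0=4 v1=-1 v2=4
Advance to t=1 (no further collisions before then); velocities: v0=4 v1=-1 v2=4; positions = 7 18 19

Answer: 7 18 19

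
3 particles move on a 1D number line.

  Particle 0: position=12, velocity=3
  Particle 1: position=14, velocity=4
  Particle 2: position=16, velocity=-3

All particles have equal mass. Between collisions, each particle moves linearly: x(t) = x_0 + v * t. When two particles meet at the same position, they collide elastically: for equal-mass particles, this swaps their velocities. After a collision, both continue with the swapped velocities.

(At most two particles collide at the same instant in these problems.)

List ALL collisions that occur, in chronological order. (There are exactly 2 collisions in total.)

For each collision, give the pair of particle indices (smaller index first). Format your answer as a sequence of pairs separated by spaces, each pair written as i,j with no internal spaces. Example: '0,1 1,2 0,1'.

Answer: 1,2 0,1

Derivation:
Collision at t=2/7: particles 1 and 2 swap velocities; positions: p0=90/7 p1=106/7 p2=106/7; velocities now: v0=3 v1=-3 v2=4
Collision at t=2/3: particles 0 and 1 swap velocities; positions: p0=14 p1=14 p2=50/3; velocities now: v0=-3 v1=3 v2=4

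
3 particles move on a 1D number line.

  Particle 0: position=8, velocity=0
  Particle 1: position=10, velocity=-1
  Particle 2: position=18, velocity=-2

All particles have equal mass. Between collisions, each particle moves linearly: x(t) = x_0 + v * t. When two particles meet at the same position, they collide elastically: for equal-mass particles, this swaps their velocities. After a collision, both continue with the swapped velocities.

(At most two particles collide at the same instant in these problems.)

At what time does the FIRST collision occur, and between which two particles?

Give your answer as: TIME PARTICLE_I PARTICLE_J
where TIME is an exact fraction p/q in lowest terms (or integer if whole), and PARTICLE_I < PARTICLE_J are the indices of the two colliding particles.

Pair (0,1): pos 8,10 vel 0,-1 -> gap=2, closing at 1/unit, collide at t=2
Pair (1,2): pos 10,18 vel -1,-2 -> gap=8, closing at 1/unit, collide at t=8
Earliest collision: t=2 between 0 and 1

Answer: 2 0 1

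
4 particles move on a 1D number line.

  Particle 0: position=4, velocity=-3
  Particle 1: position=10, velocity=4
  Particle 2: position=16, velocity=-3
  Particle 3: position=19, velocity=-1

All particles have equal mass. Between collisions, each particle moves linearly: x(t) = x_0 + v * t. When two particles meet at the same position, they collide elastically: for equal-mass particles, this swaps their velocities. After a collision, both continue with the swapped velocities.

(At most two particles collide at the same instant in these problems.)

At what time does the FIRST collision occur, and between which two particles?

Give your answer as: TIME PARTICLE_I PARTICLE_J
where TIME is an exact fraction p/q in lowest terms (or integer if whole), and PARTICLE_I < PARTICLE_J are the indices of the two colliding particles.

Answer: 6/7 1 2

Derivation:
Pair (0,1): pos 4,10 vel -3,4 -> not approaching (rel speed -7 <= 0)
Pair (1,2): pos 10,16 vel 4,-3 -> gap=6, closing at 7/unit, collide at t=6/7
Pair (2,3): pos 16,19 vel -3,-1 -> not approaching (rel speed -2 <= 0)
Earliest collision: t=6/7 between 1 and 2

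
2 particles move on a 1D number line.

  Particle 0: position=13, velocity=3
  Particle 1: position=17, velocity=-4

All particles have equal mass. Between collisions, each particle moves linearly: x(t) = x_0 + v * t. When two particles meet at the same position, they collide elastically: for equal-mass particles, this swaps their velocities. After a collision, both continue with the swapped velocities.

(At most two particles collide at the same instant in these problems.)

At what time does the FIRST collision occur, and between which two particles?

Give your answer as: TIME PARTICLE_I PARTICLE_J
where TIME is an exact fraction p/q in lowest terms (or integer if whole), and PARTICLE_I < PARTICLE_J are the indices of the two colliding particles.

Pair (0,1): pos 13,17 vel 3,-4 -> gap=4, closing at 7/unit, collide at t=4/7
Earliest collision: t=4/7 between 0 and 1

Answer: 4/7 0 1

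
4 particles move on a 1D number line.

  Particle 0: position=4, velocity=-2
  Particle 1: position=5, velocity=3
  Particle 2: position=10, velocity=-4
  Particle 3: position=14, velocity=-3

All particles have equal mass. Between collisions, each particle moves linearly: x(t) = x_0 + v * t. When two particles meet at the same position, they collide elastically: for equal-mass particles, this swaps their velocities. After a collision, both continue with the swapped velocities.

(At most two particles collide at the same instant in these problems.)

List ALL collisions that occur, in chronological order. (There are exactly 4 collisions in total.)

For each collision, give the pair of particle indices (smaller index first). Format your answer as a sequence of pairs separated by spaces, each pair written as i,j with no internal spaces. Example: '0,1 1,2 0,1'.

Collision at t=5/7: particles 1 and 2 swap velocities; positions: p0=18/7 p1=50/7 p2=50/7 p3=83/7; velocities now: v0=-2 v1=-4 v2=3 v3=-3
Collision at t=3/2: particles 2 and 3 swap velocities; positions: p0=1 p1=4 p2=19/2 p3=19/2; velocities now: v0=-2 v1=-4 v2=-3 v3=3
Collision at t=3: particles 0 and 1 swap velocities; positions: p0=-2 p1=-2 p2=5 p3=14; velocities now: v0=-4 v1=-2 v2=-3 v3=3
Collision at t=10: particles 1 and 2 swap velocities; positions: p0=-30 p1=-16 p2=-16 p3=35; velocities now: v0=-4 v1=-3 v2=-2 v3=3

Answer: 1,2 2,3 0,1 1,2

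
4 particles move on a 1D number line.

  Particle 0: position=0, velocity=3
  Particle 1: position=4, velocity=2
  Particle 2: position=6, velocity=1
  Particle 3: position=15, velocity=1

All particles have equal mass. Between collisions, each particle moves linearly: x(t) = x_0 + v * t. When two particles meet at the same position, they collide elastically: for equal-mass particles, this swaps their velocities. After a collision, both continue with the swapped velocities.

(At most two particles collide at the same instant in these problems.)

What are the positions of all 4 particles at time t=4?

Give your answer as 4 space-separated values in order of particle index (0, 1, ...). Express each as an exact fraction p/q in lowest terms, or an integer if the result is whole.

Answer: 10 12 12 19

Derivation:
Collision at t=2: particles 1 and 2 swap velocities; positions: p0=6 p1=8 p2=8 p3=17; velocities now: v0=3 v1=1 v2=2 v3=1
Collision at t=3: particles 0 and 1 swap velocities; positions: p0=9 p1=9 p2=10 p3=18; velocities now: v0=1 v1=3 v2=2 v3=1
Collision at t=4: particles 1 and 2 swap velocities; positions: p0=10 p1=12 p2=12 p3=19; velocities now: v0=1 v1=2 v2=3 v3=1
Advance to t=4 (no further collisions before then); velocities: v0=1 v1=2 v2=3 v3=1; positions = 10 12 12 19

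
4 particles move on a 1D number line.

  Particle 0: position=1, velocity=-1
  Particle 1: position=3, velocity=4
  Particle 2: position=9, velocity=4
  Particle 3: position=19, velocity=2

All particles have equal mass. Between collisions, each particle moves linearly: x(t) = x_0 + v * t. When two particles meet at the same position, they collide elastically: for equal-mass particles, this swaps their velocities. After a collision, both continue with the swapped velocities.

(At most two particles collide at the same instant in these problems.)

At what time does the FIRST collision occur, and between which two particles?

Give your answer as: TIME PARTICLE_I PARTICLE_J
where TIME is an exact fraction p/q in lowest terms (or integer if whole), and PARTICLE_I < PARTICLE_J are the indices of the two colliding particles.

Pair (0,1): pos 1,3 vel -1,4 -> not approaching (rel speed -5 <= 0)
Pair (1,2): pos 3,9 vel 4,4 -> not approaching (rel speed 0 <= 0)
Pair (2,3): pos 9,19 vel 4,2 -> gap=10, closing at 2/unit, collide at t=5
Earliest collision: t=5 between 2 and 3

Answer: 5 2 3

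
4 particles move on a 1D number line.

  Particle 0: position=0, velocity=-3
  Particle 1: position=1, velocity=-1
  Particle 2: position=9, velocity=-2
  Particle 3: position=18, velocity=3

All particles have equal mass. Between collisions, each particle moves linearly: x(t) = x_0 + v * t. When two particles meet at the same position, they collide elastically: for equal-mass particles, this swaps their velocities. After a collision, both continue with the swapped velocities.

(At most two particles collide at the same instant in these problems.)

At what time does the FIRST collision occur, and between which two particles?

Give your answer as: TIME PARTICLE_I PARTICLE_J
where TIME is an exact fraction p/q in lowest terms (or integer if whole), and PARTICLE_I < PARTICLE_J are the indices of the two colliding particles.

Answer: 8 1 2

Derivation:
Pair (0,1): pos 0,1 vel -3,-1 -> not approaching (rel speed -2 <= 0)
Pair (1,2): pos 1,9 vel -1,-2 -> gap=8, closing at 1/unit, collide at t=8
Pair (2,3): pos 9,18 vel -2,3 -> not approaching (rel speed -5 <= 0)
Earliest collision: t=8 between 1 and 2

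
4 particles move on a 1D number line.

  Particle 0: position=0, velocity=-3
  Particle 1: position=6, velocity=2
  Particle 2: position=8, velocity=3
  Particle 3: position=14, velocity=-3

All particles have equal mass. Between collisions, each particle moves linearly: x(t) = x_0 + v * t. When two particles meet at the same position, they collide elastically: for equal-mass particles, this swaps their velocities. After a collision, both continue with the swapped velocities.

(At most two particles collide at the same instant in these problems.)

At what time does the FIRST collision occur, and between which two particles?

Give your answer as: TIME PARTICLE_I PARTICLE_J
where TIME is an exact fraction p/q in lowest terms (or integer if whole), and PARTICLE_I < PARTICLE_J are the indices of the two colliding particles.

Answer: 1 2 3

Derivation:
Pair (0,1): pos 0,6 vel -3,2 -> not approaching (rel speed -5 <= 0)
Pair (1,2): pos 6,8 vel 2,3 -> not approaching (rel speed -1 <= 0)
Pair (2,3): pos 8,14 vel 3,-3 -> gap=6, closing at 6/unit, collide at t=1
Earliest collision: t=1 between 2 and 3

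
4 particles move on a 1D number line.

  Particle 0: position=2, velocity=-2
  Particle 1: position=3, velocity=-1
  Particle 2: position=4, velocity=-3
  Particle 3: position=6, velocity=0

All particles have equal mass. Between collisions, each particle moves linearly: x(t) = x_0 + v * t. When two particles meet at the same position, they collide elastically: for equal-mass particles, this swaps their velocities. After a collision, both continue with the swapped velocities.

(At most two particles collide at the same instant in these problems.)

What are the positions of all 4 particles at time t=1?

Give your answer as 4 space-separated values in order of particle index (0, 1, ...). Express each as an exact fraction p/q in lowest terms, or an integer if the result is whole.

Answer: 0 1 2 6

Derivation:
Collision at t=1/2: particles 1 and 2 swap velocities; positions: p0=1 p1=5/2 p2=5/2 p3=6; velocities now: v0=-2 v1=-3 v2=-1 v3=0
Advance to t=1 (no further collisions before then); velocities: v0=-2 v1=-3 v2=-1 v3=0; positions = 0 1 2 6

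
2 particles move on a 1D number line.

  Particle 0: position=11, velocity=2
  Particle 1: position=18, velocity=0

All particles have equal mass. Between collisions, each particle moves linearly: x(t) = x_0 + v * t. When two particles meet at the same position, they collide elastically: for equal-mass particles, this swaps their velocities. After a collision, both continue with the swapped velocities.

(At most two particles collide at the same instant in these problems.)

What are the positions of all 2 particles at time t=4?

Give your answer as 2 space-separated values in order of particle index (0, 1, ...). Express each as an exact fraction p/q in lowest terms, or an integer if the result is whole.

Answer: 18 19

Derivation:
Collision at t=7/2: particles 0 and 1 swap velocities; positions: p0=18 p1=18; velocities now: v0=0 v1=2
Advance to t=4 (no further collisions before then); velocities: v0=0 v1=2; positions = 18 19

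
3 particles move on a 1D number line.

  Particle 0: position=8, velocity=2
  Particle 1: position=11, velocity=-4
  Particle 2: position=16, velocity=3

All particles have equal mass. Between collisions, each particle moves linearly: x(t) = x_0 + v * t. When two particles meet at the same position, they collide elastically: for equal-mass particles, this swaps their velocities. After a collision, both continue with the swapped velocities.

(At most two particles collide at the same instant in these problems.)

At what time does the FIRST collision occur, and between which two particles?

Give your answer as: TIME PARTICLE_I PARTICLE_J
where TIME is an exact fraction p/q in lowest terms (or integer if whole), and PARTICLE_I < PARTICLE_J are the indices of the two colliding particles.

Pair (0,1): pos 8,11 vel 2,-4 -> gap=3, closing at 6/unit, collide at t=1/2
Pair (1,2): pos 11,16 vel -4,3 -> not approaching (rel speed -7 <= 0)
Earliest collision: t=1/2 between 0 and 1

Answer: 1/2 0 1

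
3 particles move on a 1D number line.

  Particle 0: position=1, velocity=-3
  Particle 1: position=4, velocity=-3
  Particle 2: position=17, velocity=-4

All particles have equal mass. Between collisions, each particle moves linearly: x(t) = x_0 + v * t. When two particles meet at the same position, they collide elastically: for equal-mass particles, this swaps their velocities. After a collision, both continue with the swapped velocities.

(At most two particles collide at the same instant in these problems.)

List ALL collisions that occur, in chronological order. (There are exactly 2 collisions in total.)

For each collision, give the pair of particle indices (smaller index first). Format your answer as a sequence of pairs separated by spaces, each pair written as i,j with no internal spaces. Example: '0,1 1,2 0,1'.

Answer: 1,2 0,1

Derivation:
Collision at t=13: particles 1 and 2 swap velocities; positions: p0=-38 p1=-35 p2=-35; velocities now: v0=-3 v1=-4 v2=-3
Collision at t=16: particles 0 and 1 swap velocities; positions: p0=-47 p1=-47 p2=-44; velocities now: v0=-4 v1=-3 v2=-3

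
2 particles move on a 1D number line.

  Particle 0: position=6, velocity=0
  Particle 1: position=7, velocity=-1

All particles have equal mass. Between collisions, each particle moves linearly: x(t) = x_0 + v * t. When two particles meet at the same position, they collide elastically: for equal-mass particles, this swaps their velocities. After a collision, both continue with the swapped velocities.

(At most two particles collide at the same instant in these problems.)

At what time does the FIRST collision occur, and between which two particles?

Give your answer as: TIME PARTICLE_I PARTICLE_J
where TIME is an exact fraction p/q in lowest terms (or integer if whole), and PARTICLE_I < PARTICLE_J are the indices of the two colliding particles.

Pair (0,1): pos 6,7 vel 0,-1 -> gap=1, closing at 1/unit, collide at t=1
Earliest collision: t=1 between 0 and 1

Answer: 1 0 1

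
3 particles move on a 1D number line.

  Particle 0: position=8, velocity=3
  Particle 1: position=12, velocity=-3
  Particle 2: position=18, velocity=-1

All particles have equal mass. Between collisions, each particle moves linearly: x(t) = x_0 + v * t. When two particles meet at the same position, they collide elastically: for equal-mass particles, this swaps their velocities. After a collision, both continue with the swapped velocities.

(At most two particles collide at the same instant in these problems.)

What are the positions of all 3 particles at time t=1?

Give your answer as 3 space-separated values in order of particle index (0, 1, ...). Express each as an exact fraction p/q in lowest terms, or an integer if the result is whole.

Collision at t=2/3: particles 0 and 1 swap velocities; positions: p0=10 p1=10 p2=52/3; velocities now: v0=-3 v1=3 v2=-1
Advance to t=1 (no further collisions before then); velocities: v0=-3 v1=3 v2=-1; positions = 9 11 17

Answer: 9 11 17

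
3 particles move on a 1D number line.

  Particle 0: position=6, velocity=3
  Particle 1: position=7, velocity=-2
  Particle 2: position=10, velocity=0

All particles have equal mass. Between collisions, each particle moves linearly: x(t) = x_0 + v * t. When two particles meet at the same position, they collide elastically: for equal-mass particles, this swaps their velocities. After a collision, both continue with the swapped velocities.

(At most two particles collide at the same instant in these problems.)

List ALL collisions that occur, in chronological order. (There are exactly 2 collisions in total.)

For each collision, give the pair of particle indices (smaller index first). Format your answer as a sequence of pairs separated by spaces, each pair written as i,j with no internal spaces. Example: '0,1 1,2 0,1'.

Answer: 0,1 1,2

Derivation:
Collision at t=1/5: particles 0 and 1 swap velocities; positions: p0=33/5 p1=33/5 p2=10; velocities now: v0=-2 v1=3 v2=0
Collision at t=4/3: particles 1 and 2 swap velocities; positions: p0=13/3 p1=10 p2=10; velocities now: v0=-2 v1=0 v2=3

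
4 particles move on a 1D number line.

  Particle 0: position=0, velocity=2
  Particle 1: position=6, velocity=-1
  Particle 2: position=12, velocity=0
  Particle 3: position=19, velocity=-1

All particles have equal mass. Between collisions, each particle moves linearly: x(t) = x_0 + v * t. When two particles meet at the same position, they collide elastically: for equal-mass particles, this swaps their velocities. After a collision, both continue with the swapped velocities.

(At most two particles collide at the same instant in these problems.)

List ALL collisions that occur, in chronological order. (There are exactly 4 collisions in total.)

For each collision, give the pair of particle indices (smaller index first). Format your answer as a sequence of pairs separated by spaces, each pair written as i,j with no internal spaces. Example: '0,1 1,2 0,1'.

Answer: 0,1 1,2 2,3 1,2

Derivation:
Collision at t=2: particles 0 and 1 swap velocities; positions: p0=4 p1=4 p2=12 p3=17; velocities now: v0=-1 v1=2 v2=0 v3=-1
Collision at t=6: particles 1 and 2 swap velocities; positions: p0=0 p1=12 p2=12 p3=13; velocities now: v0=-1 v1=0 v2=2 v3=-1
Collision at t=19/3: particles 2 and 3 swap velocities; positions: p0=-1/3 p1=12 p2=38/3 p3=38/3; velocities now: v0=-1 v1=0 v2=-1 v3=2
Collision at t=7: particles 1 and 2 swap velocities; positions: p0=-1 p1=12 p2=12 p3=14; velocities now: v0=-1 v1=-1 v2=0 v3=2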